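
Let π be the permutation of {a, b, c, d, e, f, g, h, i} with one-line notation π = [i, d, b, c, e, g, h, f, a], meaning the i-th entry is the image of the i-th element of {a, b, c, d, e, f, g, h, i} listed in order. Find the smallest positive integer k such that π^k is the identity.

Writing π as disjoint cycles, the cycle lengths are 3, 3, 2, 1.
Since disjoint cycles commute, ord(π) = lcm(3, 3, 2) = 6.

6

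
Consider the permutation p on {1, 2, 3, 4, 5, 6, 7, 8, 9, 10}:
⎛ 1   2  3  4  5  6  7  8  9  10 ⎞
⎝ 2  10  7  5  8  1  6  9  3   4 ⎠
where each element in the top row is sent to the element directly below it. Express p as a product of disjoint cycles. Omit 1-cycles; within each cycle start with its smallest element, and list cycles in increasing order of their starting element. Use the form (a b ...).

Iterating p from 1 gives 1 → 2 → 10 → 4 → 5 → 8 → 9 → 3 → 7 → 6 → 1; that is the 10-cycle (1 2 10 4 5 8 9 3 7 6).
Repeating from the next unused element and collecting all non-trivial cycles gives (1 2 10 4 5 8 9 3 7 6).

(1 2 10 4 5 8 9 3 7 6)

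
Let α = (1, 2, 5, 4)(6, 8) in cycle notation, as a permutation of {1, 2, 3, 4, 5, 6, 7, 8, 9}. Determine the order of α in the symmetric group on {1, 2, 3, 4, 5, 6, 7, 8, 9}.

4

The cycle type of α is (4, 2, 1, 1, 1).
The order is lcm(4, 2) = 4.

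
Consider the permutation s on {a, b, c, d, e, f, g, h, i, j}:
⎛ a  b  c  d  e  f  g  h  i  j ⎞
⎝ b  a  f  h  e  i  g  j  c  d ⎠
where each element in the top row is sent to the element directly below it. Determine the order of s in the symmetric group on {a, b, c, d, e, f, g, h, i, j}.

6

Decomposing into disjoint cycles gives cycle lengths 3, 3, 2, 1, 1.
The order of s is the least common multiple of its cycle lengths: lcm(3, 3, 2) = 6.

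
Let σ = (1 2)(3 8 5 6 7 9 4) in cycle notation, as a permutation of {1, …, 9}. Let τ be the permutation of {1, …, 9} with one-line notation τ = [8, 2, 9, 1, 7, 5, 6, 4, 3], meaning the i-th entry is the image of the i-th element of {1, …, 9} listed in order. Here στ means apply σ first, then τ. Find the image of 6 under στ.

6

First apply σ: σ(6) = 7, then τ(7) = 6. Thus (στ)(6) = 6.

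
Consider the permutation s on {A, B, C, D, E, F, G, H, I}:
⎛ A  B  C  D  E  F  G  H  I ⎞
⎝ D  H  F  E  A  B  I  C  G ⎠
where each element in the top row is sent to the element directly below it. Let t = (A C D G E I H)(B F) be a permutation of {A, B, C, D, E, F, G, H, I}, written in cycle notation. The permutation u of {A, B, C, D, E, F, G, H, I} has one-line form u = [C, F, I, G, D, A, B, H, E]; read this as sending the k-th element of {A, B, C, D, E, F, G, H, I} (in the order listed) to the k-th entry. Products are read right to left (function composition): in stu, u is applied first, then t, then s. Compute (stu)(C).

C

Apply the permutations in order: u(C) = I, then t(I) = H, then s(H) = C. So (stu)(C) = C.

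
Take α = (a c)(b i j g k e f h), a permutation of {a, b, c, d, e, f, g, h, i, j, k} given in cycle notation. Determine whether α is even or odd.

even

The cycle lengths are 8, 2, 1.
A cycle of length ℓ contributes ℓ−1 transpositions, so α is a product of 7 + 1 = 8 transpositions — even.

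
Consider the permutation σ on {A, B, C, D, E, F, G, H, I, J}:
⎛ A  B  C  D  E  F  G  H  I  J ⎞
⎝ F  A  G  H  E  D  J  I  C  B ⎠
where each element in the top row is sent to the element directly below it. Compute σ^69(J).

Tracing J → B → … returns to J after 9 steps, so J lies in a 9-cycle (A, F, D, H, I, C, G, J, B).
Powers repeat with period 9 on this cycle, and 69 mod 9 = 6, so σ^69(J) = σ^6(J).
Advancing 6 steps from J: J → B → A → F → D → H → I.

I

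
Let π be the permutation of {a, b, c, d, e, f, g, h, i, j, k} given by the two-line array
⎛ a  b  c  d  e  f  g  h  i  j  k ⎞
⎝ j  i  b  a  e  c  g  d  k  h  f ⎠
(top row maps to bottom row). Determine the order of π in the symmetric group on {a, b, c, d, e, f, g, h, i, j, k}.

20

Decomposing into disjoint cycles gives cycle lengths 5, 4, 1, 1.
Since disjoint cycles commute, ord(π) = lcm(5, 4) = 20.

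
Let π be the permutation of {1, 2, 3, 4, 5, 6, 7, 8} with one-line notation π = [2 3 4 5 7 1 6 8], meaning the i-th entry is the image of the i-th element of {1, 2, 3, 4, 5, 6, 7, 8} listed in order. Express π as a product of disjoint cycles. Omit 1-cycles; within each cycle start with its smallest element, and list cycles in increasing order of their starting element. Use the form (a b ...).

(1 2 3 4 5 7 6)

From 1: 1 → 2 → 3 → 4 → 5 → 7 → 6 → 1, closing the cycle (1 2 3 4 5 7 6).
Continuing from each remaining unvisited element yields (1 2 3 4 5 7 6).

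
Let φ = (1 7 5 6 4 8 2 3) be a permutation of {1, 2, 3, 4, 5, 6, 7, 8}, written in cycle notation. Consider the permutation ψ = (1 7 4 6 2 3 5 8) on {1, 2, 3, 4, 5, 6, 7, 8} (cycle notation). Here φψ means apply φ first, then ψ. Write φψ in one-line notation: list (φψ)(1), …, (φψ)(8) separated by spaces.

4 5 7 1 2 6 8 3

For each element, apply φ then ψ: 1 → 7 → 4; 2 → 3 → 5; 3 → 1 → 7; 4 → 8 → 1; 5 → 6 → 2; 6 → 4 → 6; 7 → 5 → 8; 8 → 2 → 3.
So φψ in one-line form is 4 5 7 1 2 6 8 3.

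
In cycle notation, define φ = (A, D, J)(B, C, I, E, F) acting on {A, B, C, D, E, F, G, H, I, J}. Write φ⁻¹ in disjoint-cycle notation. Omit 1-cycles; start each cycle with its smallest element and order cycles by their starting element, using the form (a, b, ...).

The inverse reverses each cycle.
Reversing each cycle of φ and rotating so the smallest element leads gives (A, J, D)(B, F, E, I, C).

(A, J, D)(B, F, E, I, C)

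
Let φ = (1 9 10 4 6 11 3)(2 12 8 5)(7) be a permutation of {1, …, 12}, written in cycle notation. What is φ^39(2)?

2 lies in the 4-cycle (2 12 8 5).
On a 4-cycle, φ^4 is the identity, so φ^39 = φ^3 there (39 ≡ 3 mod 4).
Stepping 3 places around the cycle: 2 → 12 → 8 → 5.

5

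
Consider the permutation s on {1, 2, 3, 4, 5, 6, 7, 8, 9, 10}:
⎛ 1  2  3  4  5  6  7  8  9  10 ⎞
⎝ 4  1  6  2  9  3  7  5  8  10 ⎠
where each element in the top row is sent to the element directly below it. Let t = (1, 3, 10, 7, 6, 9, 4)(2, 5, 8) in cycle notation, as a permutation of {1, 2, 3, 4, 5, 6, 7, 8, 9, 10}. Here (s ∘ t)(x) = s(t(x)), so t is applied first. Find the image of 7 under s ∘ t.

t(7) = 6, then s(6) = 3; composing gives (s ∘ t)(7) = 3.

3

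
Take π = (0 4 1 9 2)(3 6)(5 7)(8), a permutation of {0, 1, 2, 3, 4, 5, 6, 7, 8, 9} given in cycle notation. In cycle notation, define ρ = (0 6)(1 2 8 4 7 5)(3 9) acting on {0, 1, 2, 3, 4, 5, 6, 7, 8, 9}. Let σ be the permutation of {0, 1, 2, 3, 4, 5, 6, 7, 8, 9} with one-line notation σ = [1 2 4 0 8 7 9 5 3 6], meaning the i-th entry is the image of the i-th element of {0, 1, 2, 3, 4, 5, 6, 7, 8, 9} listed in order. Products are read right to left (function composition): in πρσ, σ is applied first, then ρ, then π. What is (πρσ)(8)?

2

Apply the permutations in order: σ(8) = 3, then ρ(3) = 9, then π(9) = 2. So (πρσ)(8) = 2.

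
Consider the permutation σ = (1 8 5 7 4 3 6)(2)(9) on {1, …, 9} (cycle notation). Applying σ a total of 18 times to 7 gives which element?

1

7 lies in the 7-cycle (1 8 5 7 4 3 6).
On a 7-cycle, σ^7 is the identity, so σ^18 = σ^4 there (18 ≡ 4 mod 7).
Advancing 4 steps from 7: 7 → 4 → 3 → 6 → 1.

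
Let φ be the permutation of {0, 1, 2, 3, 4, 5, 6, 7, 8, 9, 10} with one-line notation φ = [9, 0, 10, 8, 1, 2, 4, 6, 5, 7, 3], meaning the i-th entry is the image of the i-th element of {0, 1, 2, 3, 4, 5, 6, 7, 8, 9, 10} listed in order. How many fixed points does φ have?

0

No element satisfies φ(x) = x, so there are 0 fixed points.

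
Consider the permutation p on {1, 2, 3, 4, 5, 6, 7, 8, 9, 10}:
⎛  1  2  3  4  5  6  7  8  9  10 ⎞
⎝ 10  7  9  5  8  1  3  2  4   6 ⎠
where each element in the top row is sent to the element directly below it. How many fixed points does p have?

0

No element satisfies p(x) = x, so there are 0 fixed points.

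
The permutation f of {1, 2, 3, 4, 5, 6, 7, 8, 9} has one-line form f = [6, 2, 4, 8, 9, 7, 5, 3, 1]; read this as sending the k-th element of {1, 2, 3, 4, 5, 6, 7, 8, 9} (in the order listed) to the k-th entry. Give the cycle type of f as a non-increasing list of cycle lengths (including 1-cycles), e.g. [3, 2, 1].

[5, 3, 1]

The disjoint cycles are (1 6 7 5 9)(2)(3 4 8), with lengths 5, 3, 1 in non-increasing order.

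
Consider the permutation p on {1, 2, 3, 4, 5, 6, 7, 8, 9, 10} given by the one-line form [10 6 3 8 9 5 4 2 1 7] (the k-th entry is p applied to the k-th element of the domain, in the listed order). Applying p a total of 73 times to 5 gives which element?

9

Tracing 5 → 9 → … returns to 5 after 9 steps, so 5 lies in a 9-cycle (1, 10, 7, 4, 8, 2, 6, 5, 9).
Since the cycle has length 9, p^73 acts on it the same as p^1 (73 mod 9 = 1).
Stepping 1 place around the cycle: 5 → 9.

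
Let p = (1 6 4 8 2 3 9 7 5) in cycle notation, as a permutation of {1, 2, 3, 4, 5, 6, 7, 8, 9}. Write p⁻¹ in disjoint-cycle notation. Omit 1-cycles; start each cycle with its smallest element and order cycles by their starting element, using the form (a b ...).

(1 5 7 9 3 2 8 4 6)

Inverting a permutation written in cycle notation just reverses the order within every cycle.
After reversing and putting each cycle's least element first, p⁻¹ = (1 5 7 9 3 2 8 4 6).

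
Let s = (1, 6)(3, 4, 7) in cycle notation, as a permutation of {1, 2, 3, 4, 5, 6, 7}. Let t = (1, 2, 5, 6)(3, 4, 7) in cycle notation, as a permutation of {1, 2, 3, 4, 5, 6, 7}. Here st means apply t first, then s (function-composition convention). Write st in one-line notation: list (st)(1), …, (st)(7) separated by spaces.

2 5 7 3 1 6 4

(st)(x) = s(t(x)). Computing each image: s(t(1)) = s(2) = 2, s(t(2)) = s(5) = 5, s(t(3)) = s(4) = 7, s(t(4)) = s(7) = 3, s(t(5)) = s(6) = 1, s(t(6)) = s(1) = 6, s(t(7)) = s(3) = 4.
Hence st = [2 5 7 3 1 6 4].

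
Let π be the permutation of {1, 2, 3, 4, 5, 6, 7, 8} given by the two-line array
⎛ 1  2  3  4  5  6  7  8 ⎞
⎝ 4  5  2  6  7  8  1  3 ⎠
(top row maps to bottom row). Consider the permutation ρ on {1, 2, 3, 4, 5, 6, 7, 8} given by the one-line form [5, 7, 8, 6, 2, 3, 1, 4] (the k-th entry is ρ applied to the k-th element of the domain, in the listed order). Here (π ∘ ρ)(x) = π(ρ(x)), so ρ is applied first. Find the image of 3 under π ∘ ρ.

3

(π ∘ ρ)(3) = π(ρ(3)). ρ(3) = 8, then π(8) = 3. So (π ∘ ρ)(3) = 3.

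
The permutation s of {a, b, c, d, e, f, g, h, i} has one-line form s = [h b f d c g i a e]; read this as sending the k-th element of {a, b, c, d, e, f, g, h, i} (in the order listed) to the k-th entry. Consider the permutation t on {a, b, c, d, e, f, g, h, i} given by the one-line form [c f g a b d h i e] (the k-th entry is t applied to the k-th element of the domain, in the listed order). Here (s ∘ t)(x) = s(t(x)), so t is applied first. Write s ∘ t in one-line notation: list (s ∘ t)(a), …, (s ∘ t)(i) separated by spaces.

Chase each element through t then s: a → c → f; b → f → g; c → g → i; d → a → h; e → b → b; f → d → d; g → h → a; h → i → e; i → e → c.
Collecting the images, s ∘ t = [f g i h b d a e c].

f g i h b d a e c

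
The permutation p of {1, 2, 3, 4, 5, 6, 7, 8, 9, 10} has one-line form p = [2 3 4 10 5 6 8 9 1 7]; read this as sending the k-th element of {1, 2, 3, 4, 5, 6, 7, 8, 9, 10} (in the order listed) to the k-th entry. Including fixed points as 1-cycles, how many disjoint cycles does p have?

3

The cycle decomposition is (1 2 3 4 10 7 8 9)(5)(6), which has 3 cycles (counting 1-cycles).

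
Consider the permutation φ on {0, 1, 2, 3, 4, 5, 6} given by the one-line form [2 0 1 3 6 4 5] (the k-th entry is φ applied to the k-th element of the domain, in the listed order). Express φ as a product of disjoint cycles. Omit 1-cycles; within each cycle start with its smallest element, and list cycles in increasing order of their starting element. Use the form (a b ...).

From 0: 0 → 2 → 1 → 0, closing the cycle (0 2 1).
Repeating from the next unused element and collecting all non-trivial cycles gives (0 2 1)(4 6 5).

(0 2 1)(4 6 5)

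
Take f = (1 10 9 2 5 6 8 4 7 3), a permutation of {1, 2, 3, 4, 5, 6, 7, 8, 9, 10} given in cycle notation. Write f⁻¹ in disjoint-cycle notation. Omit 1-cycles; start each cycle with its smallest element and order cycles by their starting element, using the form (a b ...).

If f sends a → b within a cycle, f⁻¹ sends b → a; equivalently, reverse each cycle.
After reversing and putting each cycle's least element first, f⁻¹ = (1 3 7 4 8 6 5 2 9 10).

(1 3 7 4 8 6 5 2 9 10)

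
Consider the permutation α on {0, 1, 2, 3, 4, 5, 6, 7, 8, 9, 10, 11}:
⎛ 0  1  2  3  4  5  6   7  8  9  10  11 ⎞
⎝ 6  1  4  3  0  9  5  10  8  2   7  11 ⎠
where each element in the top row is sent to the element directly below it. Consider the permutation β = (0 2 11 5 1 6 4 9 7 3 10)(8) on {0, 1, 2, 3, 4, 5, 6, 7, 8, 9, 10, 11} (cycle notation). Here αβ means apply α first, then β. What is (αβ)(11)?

First apply α: α(11) = 11, then β(11) = 5. Thus (αβ)(11) = 5.

5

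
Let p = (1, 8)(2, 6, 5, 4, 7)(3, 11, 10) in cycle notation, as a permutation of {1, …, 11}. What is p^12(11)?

11

11 lies in the 3-cycle (3, 11, 10).
On a 3-cycle, p^3 is the identity, so p^12 = p^0 there (12 ≡ 0 mod 3).
So p^12(11) = 11.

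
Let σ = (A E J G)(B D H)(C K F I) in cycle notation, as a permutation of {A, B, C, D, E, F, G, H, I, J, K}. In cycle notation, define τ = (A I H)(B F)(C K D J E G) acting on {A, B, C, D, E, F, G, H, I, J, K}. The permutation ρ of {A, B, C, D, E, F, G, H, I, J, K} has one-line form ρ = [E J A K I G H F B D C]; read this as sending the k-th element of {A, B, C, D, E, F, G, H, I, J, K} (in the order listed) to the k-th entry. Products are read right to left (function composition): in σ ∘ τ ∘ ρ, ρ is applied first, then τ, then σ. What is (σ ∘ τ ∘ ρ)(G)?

E

Apply the permutations in order: ρ(G) = H, then τ(H) = A, then σ(A) = E. So (σ ∘ τ ∘ ρ)(G) = E.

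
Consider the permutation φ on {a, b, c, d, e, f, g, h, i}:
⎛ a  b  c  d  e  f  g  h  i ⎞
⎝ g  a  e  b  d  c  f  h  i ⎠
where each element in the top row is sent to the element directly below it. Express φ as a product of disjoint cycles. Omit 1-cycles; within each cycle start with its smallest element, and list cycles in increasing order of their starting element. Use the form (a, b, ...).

Iterating φ from a gives a → g → f → c → e → d → b → a; that is the 7-cycle (a, g, f, c, e, d, b).
Repeating from the next unused element and collecting all non-trivial cycles gives (a, g, f, c, e, d, b).

(a, g, f, c, e, d, b)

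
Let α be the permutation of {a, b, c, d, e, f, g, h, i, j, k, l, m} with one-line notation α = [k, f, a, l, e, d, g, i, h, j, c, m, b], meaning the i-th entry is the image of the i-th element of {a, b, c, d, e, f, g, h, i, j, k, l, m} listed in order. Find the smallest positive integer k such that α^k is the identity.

30

Writing α as disjoint cycles, the cycle lengths are 5, 3, 2, 1, 1, 1.
The order is lcm(5, 3, 2) = 30.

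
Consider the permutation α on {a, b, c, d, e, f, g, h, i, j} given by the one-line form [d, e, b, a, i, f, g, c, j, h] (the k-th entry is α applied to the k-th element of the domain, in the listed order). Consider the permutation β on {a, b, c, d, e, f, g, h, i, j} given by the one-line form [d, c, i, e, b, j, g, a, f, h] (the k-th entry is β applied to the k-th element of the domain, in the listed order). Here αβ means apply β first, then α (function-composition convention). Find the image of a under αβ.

First apply β: β(a) = d, then α(d) = a. Thus (αβ)(a) = a.

a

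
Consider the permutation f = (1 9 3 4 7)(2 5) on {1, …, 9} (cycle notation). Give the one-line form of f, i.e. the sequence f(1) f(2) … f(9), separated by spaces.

Each element maps to the next entry in its cycle (wrapping to the front): 1↦9, 2↦5, 3↦4, 4↦7, 5↦2, 6↦6, 7↦1, 8↦8, 9↦3.
So the one-line form is 9 5 4 7 2 6 1 8 3.

9 5 4 7 2 6 1 8 3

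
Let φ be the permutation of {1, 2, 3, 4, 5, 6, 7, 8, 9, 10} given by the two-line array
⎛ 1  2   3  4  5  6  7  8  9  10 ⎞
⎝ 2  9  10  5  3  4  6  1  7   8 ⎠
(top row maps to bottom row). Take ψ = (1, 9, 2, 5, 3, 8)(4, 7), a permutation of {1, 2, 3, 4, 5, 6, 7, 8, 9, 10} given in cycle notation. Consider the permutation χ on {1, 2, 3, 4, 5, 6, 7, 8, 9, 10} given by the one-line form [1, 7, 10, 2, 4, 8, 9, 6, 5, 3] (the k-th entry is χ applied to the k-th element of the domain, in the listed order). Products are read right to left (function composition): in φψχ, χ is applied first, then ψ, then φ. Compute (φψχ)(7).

9

(φψχ)(7) = φ(ψ(χ(7))). χ(7) = 9, then ψ(9) = 2, then φ(2) = 9, so the result is 9.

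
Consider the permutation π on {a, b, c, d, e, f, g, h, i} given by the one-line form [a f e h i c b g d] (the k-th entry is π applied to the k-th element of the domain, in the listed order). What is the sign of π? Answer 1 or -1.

In disjoint-cycle form the cycle lengths are 8, 1.
A cycle is odd iff its length is even; π has 1 even-length cycle, so sgn(π) = (−1)^1 and π is odd.

-1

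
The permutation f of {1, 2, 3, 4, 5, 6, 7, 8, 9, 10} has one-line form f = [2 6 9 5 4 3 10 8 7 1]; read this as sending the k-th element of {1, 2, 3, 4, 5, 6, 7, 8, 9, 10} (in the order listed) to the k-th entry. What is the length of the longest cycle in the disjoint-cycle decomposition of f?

7

Decomposing into disjoint cycles gives (1 2 6 3 9 7 10)(4 5); the longest has length 7.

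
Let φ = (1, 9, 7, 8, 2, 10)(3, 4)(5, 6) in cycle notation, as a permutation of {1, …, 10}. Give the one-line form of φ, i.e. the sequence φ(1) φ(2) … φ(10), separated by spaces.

Each element maps to the next entry in its cycle (wrapping to the front): 1↦9, 2↦10, 3↦4, 4↦3, 5↦6, 6↦5, 7↦8, 8↦2, 9↦7, 10↦1.
Listing these in domain order gives 9 10 4 3 6 5 8 2 7 1.

9 10 4 3 6 5 8 2 7 1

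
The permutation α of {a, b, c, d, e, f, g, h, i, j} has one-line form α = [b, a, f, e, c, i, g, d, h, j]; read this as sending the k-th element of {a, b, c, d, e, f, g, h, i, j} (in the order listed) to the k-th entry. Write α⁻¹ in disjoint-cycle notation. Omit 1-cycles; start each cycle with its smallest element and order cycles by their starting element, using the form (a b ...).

(a b)(c e d h i f)

The cycle decomposition of α is (a b)(c f i h d e).
Reversing each cycle (and rotating so the smallest element leads) gives α⁻¹ = (a b)(c e d h i f).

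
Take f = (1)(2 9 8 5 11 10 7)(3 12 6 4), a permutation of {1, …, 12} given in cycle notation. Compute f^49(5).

5 lies in the 7-cycle (2 9 8 5 11 10 7).
Since the cycle has length 7, f^49 acts on it the same as f^0 (49 mod 7 = 0).
So f^49(5) = 5.

5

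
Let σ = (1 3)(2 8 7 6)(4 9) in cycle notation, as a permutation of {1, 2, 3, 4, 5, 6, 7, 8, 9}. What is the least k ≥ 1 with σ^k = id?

The disjoint cycles have lengths 4, 2, 2, 1.
Since disjoint cycles commute, ord(σ) = lcm(4, 2, 2) = 4.

4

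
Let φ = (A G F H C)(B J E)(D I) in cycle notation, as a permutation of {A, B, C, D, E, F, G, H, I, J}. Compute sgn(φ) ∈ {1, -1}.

The cycle lengths are 5, 3, 2.
A cycle is odd iff its length is even; φ has 1 even-length cycle, so sgn(φ) = (−1)^1 and φ is odd.

-1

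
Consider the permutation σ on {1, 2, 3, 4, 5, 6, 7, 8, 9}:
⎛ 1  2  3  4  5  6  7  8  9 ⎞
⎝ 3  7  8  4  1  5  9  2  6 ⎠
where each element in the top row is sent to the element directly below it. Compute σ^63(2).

8

Tracing 2 → 7 → … returns to 2 after 8 steps, so 2 lies in an 8-cycle (1, 3, 8, 2, 7, 9, 6, 5).
Since the cycle has length 8, σ^63 acts on it the same as σ^7 (63 mod 8 = 7).
Stepping 7 places around the cycle: 2 → 7 → 9 → 6 → 5 → 1 → 3 → 8.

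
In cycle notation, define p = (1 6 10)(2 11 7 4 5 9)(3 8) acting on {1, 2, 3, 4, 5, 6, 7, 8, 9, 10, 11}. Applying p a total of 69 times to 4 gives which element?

2

4 lies in the 6-cycle (2 11 7 4 5 9).
On a 6-cycle, p^6 is the identity, so p^69 = p^3 there (69 ≡ 3 mod 6).
Advancing 3 steps from 4: 4 → 5 → 9 → 2.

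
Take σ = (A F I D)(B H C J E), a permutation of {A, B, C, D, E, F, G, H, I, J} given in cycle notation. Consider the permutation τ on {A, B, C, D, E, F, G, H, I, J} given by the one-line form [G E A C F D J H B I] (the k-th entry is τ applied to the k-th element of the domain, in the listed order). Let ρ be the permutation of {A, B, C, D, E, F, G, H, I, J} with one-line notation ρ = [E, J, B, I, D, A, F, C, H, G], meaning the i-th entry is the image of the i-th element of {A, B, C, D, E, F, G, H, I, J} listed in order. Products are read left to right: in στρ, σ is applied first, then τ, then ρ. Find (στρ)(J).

(στρ)(J) = ρ(τ(σ(J))). σ(J) = E, then τ(E) = F, then ρ(F) = A, so the result is A.

A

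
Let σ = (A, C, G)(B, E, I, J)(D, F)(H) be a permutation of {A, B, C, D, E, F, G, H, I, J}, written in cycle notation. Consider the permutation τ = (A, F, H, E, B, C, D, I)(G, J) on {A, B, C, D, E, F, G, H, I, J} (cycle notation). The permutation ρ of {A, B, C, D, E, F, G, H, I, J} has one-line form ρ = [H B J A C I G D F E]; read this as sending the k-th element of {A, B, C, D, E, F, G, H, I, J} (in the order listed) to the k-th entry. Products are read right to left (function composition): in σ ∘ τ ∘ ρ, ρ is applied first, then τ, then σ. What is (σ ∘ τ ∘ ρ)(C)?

A

(σ ∘ τ ∘ ρ)(C) = σ(τ(ρ(C))). ρ(C) = J, then τ(J) = G, then σ(G) = A, so the result is A.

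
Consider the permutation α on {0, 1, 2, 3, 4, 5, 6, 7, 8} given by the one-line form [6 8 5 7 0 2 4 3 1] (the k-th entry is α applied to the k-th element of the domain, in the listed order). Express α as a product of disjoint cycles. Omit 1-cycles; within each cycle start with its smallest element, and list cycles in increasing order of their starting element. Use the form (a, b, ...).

Start at 0 and follow images: 0 → 6 → 4 → 0, giving the cycle (0, 6, 4).
Repeating from the next unused element and collecting all non-trivial cycles gives (0, 6, 4)(1, 8)(2, 5)(3, 7).

(0, 6, 4)(1, 8)(2, 5)(3, 7)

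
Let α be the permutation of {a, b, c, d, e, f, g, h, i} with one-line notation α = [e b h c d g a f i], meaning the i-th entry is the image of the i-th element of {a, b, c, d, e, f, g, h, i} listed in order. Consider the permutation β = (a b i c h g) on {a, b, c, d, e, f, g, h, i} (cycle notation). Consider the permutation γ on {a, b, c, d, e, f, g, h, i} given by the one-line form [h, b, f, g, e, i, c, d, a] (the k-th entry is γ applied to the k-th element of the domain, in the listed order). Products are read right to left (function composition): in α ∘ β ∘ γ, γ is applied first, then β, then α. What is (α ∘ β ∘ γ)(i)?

b

Chase i: γ(i) = a; β(a) = b; α(b) = b. Hence (α ∘ β ∘ γ)(i) = b.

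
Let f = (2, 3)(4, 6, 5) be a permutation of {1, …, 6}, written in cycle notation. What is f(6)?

Within (4, 6, 5), 6 ↦ 5.

5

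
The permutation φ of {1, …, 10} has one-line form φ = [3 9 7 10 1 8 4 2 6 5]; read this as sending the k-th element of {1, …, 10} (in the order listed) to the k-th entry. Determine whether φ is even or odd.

even

In disjoint-cycle form the cycle lengths are 6, 4.
A cycle is odd iff its length is even; φ has 2 even-length cycles, so sgn(φ) = (−1)^2 and φ is even.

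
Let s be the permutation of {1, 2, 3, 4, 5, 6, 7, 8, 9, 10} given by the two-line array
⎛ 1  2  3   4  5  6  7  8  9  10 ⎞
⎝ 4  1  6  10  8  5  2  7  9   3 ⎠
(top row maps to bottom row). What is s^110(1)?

Tracing 1 → 4 → … returns to 1 after 9 steps, so 1 lies in a 9-cycle (1, 4, 10, 3, 6, 5, 8, 7, 2).
Since the cycle has length 9, s^110 acts on it the same as s^2 (110 mod 9 = 2).
Stepping 2 places around the cycle: 1 → 4 → 10.

10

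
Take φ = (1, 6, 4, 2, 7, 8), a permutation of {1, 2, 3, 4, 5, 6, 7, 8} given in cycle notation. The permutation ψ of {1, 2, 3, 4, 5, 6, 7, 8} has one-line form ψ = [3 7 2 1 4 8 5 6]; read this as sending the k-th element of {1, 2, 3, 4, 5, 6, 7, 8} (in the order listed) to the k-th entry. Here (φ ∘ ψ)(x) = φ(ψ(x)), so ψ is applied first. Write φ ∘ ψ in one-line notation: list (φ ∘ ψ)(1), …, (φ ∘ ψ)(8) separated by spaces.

3 8 7 6 2 1 5 4

(φ ∘ ψ)(x) = φ(ψ(x)). Computing each image: φ(ψ(1)) = φ(3) = 3, φ(ψ(2)) = φ(7) = 8, φ(ψ(3)) = φ(2) = 7, φ(ψ(4)) = φ(1) = 6, φ(ψ(5)) = φ(4) = 2, φ(ψ(6)) = φ(8) = 1, φ(ψ(7)) = φ(5) = 5, φ(ψ(8)) = φ(6) = 4.
Hence φ ∘ ψ = [3 8 7 6 2 1 5 4].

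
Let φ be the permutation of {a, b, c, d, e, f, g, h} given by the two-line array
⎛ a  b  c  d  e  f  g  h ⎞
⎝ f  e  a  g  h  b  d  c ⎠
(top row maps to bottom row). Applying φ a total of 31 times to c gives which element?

Tracing c → a → … returns to c after 6 steps, so c lies in a 6-cycle (a, f, b, e, h, c).
Powers repeat with period 6 on this cycle, and 31 mod 6 = 1, so φ^31(c) = φ^1(c).
Stepping 1 place around the cycle: c → a.

a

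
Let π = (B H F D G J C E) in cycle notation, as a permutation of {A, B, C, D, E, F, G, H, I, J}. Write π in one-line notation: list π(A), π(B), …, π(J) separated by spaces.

A H E G B D J F I C

Each element maps to the next entry in its cycle (wrapping to the front): A→A, B→H, C→E, D→G, E→B, F→D, G→J, H→F, I→I, J→C.
Listing these in domain order gives A H E G B D J F I C.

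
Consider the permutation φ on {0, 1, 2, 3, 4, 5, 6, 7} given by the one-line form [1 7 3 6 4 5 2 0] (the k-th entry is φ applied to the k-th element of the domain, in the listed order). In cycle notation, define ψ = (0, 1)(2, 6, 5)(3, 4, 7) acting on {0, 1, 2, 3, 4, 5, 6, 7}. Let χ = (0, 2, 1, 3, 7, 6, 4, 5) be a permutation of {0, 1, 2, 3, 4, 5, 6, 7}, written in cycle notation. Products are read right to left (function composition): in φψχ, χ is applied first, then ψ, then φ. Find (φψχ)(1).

Chase 1: χ(1) = 3; ψ(3) = 4; φ(4) = 4. Hence (φψχ)(1) = 4.

4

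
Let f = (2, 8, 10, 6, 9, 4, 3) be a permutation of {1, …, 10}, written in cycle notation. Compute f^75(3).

3 lies in the 7-cycle (2, 8, 10, 6, 9, 4, 3).
On a 7-cycle, f^7 is the identity, so f^75 = f^5 there (75 ≡ 5 mod 7).
Stepping 5 places around the cycle: 3 → 2 → 8 → 10 → 6 → 9.

9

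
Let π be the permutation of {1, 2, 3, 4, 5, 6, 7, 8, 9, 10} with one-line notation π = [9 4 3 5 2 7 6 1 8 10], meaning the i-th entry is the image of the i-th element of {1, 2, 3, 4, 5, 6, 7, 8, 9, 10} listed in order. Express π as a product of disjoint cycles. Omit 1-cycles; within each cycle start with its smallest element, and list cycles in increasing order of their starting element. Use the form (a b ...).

(1 9 8)(2 4 5)(6 7)

Start at 1 and follow images: 1 → 9 → 8 → 1, giving the cycle (1 9 8).
Continuing from each remaining unvisited element yields (1 9 8)(2 4 5)(6 7).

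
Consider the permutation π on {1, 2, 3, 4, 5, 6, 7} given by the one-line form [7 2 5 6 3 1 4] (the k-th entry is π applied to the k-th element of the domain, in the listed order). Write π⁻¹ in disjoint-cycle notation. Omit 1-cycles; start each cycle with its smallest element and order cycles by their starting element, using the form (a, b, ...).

(1, 6, 4, 7)(3, 5)

The cycle decomposition of π is (1, 7, 4, 6)(3, 5).
The inverse reverses every cycle; in canonical form, π⁻¹ = (1, 6, 4, 7)(3, 5).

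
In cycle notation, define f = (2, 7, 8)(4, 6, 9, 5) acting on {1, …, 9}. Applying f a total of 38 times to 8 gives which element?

8 lies in the 3-cycle (2, 7, 8).
Powers repeat with period 3 on this cycle, and 38 mod 3 = 2, so f^38(8) = f^2(8).
Advancing 2 steps from 8: 8 → 2 → 7.

7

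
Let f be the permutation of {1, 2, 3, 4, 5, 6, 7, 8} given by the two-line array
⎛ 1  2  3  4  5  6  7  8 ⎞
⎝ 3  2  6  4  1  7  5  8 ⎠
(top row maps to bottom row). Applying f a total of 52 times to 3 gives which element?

Tracing 3 → 6 → … returns to 3 after 5 steps, so 3 lies in a 5-cycle (1 3 6 7 5).
Since the cycle has length 5, f^52 acts on it the same as f^2 (52 mod 5 = 2).
Advancing 2 steps from 3: 3 → 6 → 7.

7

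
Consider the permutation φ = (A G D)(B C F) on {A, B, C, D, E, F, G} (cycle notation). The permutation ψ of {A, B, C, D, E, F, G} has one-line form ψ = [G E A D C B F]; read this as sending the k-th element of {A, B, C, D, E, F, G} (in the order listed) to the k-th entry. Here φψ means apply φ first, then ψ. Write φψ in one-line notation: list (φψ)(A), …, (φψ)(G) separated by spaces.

F A B G C E D

(φψ)(x) = ψ(φ(x)). Computing each image: ψ(φ(A)) = ψ(G) = F, ψ(φ(B)) = ψ(C) = A, ψ(φ(C)) = ψ(F) = B, ψ(φ(D)) = ψ(A) = G, ψ(φ(E)) = ψ(E) = C, ψ(φ(F)) = ψ(B) = E, ψ(φ(G)) = ψ(D) = D.
Hence φψ = [F A B G C E D].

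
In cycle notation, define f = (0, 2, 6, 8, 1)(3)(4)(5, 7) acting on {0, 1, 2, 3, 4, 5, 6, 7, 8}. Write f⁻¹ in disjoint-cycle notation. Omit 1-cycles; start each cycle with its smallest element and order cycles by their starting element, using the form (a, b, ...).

(0, 1, 8, 6, 2)(5, 7)

If f sends a → b within a cycle, f⁻¹ sends b → a; equivalently, reverse each cycle.
After reversing and putting each cycle's least element first, f⁻¹ = (0, 1, 8, 6, 2)(5, 7).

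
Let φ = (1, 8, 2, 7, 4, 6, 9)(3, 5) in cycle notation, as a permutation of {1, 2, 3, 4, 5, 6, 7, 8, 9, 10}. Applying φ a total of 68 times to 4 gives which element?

4 lies in the 7-cycle (1, 8, 2, 7, 4, 6, 9).
Since the cycle has length 7, φ^68 acts on it the same as φ^5 (68 mod 7 = 5).
Advancing 5 steps from 4: 4 → 6 → 9 → 1 → 8 → 2.

2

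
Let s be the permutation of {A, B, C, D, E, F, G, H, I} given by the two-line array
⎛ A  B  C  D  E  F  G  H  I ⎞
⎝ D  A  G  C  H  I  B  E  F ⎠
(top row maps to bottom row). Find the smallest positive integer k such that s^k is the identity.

Writing s as disjoint cycles, the cycle lengths are 5, 2, 2.
The order of s is the least common multiple of its cycle lengths: lcm(5, 2, 2) = 10.

10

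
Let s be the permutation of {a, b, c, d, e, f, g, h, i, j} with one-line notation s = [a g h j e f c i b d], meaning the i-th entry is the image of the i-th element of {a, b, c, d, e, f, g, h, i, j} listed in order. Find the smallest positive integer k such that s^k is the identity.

Writing s as disjoint cycles, the cycle lengths are 5, 2, 1, 1, 1.
The order of s is the least common multiple of its cycle lengths: lcm(5, 2) = 10.

10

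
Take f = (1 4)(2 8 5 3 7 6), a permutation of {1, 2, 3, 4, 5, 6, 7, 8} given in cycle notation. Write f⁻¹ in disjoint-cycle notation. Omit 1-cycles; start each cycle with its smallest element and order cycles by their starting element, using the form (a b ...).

(1 4)(2 6 7 3 5 8)

Inverting a permutation written in cycle notation just reverses the order within every cycle.
Reversing each cycle of f and rotating so the smallest element leads gives (1 4)(2 6 7 3 5 8).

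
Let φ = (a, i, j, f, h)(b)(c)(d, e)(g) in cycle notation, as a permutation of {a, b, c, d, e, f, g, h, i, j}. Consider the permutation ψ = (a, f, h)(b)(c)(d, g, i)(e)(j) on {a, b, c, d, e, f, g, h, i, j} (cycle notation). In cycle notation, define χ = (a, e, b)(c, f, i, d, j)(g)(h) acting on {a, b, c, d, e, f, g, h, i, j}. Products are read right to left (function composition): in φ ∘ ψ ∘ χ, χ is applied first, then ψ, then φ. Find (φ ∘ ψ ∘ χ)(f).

(φ ∘ ψ ∘ χ)(f) = φ(ψ(χ(f))). χ(f) = i, then ψ(i) = d, then φ(d) = e, so the result is e.

e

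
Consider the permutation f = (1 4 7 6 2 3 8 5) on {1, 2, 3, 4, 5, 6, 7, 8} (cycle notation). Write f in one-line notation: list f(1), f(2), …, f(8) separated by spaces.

Image by image: 1→4, 2→3, 3→8, 4→7, 5→1, 6→2, 7→6, 8→5.
Listing these in domain order gives 4 3 8 7 1 2 6 5.

4 3 8 7 1 2 6 5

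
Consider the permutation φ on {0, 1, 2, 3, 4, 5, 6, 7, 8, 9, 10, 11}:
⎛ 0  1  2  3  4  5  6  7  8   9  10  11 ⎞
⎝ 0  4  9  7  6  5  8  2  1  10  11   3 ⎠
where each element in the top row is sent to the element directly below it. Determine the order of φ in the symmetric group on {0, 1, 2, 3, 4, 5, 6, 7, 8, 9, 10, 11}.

Decomposing into disjoint cycles gives cycle lengths 6, 4, 1, 1.
Since disjoint cycles commute, ord(φ) = lcm(6, 4) = 12.

12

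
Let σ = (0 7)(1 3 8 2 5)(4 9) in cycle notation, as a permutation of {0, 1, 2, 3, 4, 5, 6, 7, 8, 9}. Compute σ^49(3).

1

3 lies in the 5-cycle (1 3 8 2 5).
Powers repeat with period 5 on this cycle, and 49 mod 5 = 4, so σ^49(3) = σ^4(3).
Stepping 4 places around the cycle: 3 → 8 → 2 → 5 → 1.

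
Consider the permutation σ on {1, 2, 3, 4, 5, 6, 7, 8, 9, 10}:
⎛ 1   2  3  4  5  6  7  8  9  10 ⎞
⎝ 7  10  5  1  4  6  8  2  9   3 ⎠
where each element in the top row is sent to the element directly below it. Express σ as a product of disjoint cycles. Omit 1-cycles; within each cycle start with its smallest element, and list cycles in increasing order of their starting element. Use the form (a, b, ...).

(1, 7, 8, 2, 10, 3, 5, 4)

Iterating σ from 1 gives 1 → 7 → 8 → 2 → 10 → 3 → 5 → 4 → 1; that is the 8-cycle (1, 7, 8, 2, 10, 3, 5, 4).
Continuing from each remaining unvisited element yields (1, 7, 8, 2, 10, 3, 5, 4).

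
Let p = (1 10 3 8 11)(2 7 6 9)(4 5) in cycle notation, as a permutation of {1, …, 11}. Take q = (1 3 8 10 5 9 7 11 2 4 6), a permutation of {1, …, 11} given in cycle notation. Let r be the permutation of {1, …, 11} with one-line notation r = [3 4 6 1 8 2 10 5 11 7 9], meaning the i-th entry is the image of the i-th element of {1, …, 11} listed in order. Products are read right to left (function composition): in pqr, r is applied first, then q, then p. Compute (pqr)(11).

(pqr)(11) = p(q(r(11))). r(11) = 9, then q(9) = 7, then p(7) = 6, so the result is 6.

6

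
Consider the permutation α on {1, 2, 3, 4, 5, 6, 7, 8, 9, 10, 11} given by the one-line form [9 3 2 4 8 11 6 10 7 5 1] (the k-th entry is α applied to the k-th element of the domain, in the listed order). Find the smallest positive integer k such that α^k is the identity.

Decomposing into disjoint cycles gives cycle lengths 5, 3, 2, 1.
The order of α is the least common multiple of its cycle lengths: lcm(5, 3, 2) = 30.

30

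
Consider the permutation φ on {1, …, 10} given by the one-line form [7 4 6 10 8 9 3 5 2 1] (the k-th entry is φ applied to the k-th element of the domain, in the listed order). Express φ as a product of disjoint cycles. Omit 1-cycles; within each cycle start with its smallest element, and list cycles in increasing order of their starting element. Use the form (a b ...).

(1 7 3 6 9 2 4 10)(5 8)

Iterating φ from 1 gives 1 → 7 → 3 → 6 → 9 → 2 → 4 → 10 → 1; that is the 8-cycle (1 7 3 6 9 2 4 10).
Repeating from the next unused element and collecting all non-trivial cycles gives (1 7 3 6 9 2 4 10)(5 8).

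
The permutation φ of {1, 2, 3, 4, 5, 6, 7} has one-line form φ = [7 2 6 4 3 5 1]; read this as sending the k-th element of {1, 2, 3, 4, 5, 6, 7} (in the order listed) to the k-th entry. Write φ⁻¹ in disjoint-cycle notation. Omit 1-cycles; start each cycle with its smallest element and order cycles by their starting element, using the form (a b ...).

(1 7)(3 5 6)

First write φ in disjoint cycles: (1 7)(3 6 5).
The inverse reverses every cycle; in canonical form, φ⁻¹ = (1 7)(3 5 6).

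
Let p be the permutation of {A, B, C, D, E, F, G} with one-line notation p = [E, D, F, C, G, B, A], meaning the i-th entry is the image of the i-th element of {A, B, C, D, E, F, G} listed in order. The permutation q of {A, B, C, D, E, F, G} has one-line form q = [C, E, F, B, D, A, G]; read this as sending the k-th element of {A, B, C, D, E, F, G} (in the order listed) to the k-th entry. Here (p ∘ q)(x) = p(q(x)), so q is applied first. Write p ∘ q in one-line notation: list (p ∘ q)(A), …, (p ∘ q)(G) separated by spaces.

F G B D C E A

For each element, apply q then p: A → C → F; B → E → G; C → F → B; D → B → D; E → D → C; F → A → E; G → G → A.
So p ∘ q in one-line form is F G B D C E A.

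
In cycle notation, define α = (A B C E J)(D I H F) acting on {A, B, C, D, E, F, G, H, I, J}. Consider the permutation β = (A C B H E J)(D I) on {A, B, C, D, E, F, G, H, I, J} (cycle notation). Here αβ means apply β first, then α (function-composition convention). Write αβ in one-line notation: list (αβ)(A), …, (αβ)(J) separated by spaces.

E F C H A D G J I B

(αβ)(x) = α(β(x)). Computing each image: α(β(A)) = α(C) = E, α(β(B)) = α(H) = F, α(β(C)) = α(B) = C, α(β(D)) = α(I) = H, α(β(E)) = α(J) = A, α(β(F)) = α(F) = D, α(β(G)) = α(G) = G, α(β(H)) = α(E) = J, α(β(I)) = α(D) = I, α(β(J)) = α(A) = B.
Hence αβ = [E F C H A D G J I B].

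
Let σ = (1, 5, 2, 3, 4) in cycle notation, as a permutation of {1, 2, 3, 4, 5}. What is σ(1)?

Within (1, 5, 2, 3, 4), 1 ↦ 5.

5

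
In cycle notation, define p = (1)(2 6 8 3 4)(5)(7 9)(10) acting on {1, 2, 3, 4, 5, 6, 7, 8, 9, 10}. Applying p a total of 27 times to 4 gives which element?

4 lies in the 5-cycle (2 6 8 3 4).
Since the cycle has length 5, p^27 acts on it the same as p^2 (27 mod 5 = 2).
Stepping 2 places around the cycle: 4 → 2 → 6.

6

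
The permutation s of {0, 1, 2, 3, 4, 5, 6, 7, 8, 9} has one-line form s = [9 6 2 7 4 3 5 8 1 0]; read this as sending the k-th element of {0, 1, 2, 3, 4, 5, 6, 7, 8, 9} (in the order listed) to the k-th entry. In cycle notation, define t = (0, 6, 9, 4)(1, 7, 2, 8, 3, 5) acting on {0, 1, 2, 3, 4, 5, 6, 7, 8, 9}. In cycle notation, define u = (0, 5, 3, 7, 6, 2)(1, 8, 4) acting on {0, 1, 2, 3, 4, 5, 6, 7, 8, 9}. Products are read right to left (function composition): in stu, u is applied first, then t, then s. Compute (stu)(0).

6

(stu)(0) = s(t(u(0))). u(0) = 5, then t(5) = 1, then s(1) = 6, so the result is 6.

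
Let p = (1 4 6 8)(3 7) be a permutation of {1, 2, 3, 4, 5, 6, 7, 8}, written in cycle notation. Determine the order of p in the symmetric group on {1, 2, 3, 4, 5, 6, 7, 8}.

The cycle type of p is (4, 2, 1, 1).
Since disjoint cycles commute, ord(p) = lcm(4, 2) = 4.

4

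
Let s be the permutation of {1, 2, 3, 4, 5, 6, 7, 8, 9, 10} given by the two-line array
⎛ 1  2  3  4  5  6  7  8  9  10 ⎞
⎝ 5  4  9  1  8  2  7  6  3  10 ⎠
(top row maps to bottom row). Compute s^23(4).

Tracing 4 → 1 → … returns to 4 after 6 steps, so 4 lies in a 6-cycle (1 5 8 6 2 4).
On a 6-cycle, s^6 is the identity, so s^23 = s^5 there (23 ≡ 5 mod 6).
Advancing 5 steps from 4: 4 → 1 → 5 → 8 → 6 → 2.

2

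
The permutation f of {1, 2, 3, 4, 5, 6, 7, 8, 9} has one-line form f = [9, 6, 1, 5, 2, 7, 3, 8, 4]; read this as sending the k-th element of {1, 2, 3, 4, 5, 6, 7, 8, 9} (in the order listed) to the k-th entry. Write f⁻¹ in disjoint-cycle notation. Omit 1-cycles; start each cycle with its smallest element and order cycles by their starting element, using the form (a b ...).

The cycle decomposition of f is (1 9 4 5 2 6 7 3).
The inverse reverses every cycle; in canonical form, f⁻¹ = (1 3 7 6 2 5 4 9).

(1 3 7 6 2 5 4 9)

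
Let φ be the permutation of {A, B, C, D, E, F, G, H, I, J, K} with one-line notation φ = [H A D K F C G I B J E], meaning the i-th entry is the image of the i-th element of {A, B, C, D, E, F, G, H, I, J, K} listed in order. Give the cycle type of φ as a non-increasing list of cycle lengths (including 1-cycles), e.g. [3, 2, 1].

[5, 4, 1, 1]

The disjoint cycles are (A, H, I, B)(C, D, K, E, F)(G)(J), with lengths 5, 4, 1, 1 in non-increasing order.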